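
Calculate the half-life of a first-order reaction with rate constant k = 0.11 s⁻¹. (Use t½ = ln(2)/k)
6.30 s

t½ = ln(2)/k = 0.6931/0.11 = 6.30 s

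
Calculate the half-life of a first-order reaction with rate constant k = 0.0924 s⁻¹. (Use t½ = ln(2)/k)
7.50 s

t½ = ln(2)/k = 0.6931/0.0924 = 7.50 s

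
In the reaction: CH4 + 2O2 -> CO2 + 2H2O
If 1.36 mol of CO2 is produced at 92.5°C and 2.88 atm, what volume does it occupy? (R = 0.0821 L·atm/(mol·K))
T = 92.5°C + 273.15 = 365.65 K
V = nRT/P = (1.36 × 0.0821 × 365.65) / 2.88
V = 14.18 L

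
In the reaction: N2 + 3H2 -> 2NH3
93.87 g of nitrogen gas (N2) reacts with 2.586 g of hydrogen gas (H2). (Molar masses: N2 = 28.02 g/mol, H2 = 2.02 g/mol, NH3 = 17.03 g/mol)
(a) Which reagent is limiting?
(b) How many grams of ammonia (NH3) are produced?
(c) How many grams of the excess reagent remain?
(a) H2, (b) 14.53 g, (c) 81.91 g

Moles of N2 = 93.87 g ÷ 28.02 g/mol = 3.35011 mol
Moles of H2 = 2.586 g ÷ 2.02 g/mol = 1.2802 mol
Moles ÷ coefficient: N2: 3.35011/1 = 3.35, H2: 1.2802/3 = 0.4267
(a) H2 has the smaller value, so H2 is the limiting reagent.
(b) Moles of NH3 = 1.2802 mol H2 × (2/3) = 0.853465 mol; mass = 0.853465 mol × 17.03 g/mol = 14.53 g
(c) N2 consumed = 1.2802 × (1/3) = 0.426733 mol; remaining = 3.35011 − 0.426733 = 2.92337 mol; mass = 2.92337 mol × 28.02 g/mol = 81.91 g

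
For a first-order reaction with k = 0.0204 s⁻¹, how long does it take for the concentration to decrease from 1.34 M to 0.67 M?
33.98 s

From ln[A] = ln[A]₀ - k·t: t = ln([A]₀/[A])/k = ln(1.34/0.67)/0.0204 = ln(2.0000)/0.0204 = 0.6931/0.0204 = 33.98 s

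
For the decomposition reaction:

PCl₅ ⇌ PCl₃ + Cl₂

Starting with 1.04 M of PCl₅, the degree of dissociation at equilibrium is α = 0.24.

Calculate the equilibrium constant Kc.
K_c = 0.0788

x = α·[A]₀ = 0.24 × 1.04 = 0.2496 M dissociated.
At eq: [PCl₅] = 1.04 − 0.2496 = 0.7904 M; [PCl₃] = [Cl₂] = x = 0.2496 M.
Kc = [PCl₃][Cl₂]/[PCl₅] = (0.2496)²/0.7904 = 0.07882.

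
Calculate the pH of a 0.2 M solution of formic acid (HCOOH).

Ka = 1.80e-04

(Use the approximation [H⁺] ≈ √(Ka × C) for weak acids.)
pH = 2.22

[H⁺] = √(Ka × C) = √(1.80e-04 × 0.2) = 6.0000e-03. pH = -log(6.0000e-03)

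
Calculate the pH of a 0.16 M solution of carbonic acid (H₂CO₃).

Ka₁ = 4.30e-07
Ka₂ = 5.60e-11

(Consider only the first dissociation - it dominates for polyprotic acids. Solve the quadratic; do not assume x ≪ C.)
pH = 3.58

x² + Ka₁·x − Ka₁·C = 0 with Ka₁ = 4.30e-07, C = 0.16.
x = (−Ka₁ + √(Ka₁² + 4·Ka₁·C))/2 = 2.6208e-04 M, so pH = 3.58.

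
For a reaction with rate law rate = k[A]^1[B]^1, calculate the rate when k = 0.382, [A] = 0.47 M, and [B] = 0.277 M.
0.04973 M/s

rate = k·[A]^1·[B]^1 = 0.382·(0.47)^1·(0.277)^1 = 0.382·0.47·0.277 = 0.04973 M/s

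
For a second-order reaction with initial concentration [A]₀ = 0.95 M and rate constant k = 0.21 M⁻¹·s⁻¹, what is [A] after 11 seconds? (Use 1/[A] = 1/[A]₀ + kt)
0.2974 M

1/[A] = 1/[A]₀ + k·t = 1/0.95 + (0.21)·(11) = 1.0526 + 2.3100 = 3.3626
[A] = 1/3.3626 = 0.2974 M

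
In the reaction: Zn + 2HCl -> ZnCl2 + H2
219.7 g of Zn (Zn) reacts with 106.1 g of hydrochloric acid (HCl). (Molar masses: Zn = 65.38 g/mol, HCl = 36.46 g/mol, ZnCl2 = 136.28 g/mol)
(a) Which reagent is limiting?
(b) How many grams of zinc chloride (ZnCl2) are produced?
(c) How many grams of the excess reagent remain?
(a) HCl, (b) 198.3 g, (c) 124.6 g

Moles of Zn = 219.7 g ÷ 65.38 g/mol = 3.36035 mol
Moles of HCl = 106.1 g ÷ 36.46 g/mol = 2.91004 mol
Moles ÷ coefficient: Zn: 3.36035/1 = 3.36, HCl: 2.91004/2 = 1.455
(a) HCl has the smaller value, so HCl is the limiting reagent.
(b) Moles of ZnCl2 = 2.91004 mol HCl × (1/2) = 1.45502 mol; mass = 1.45502 mol × 136.28 g/mol = 198.3 g
(c) Zn consumed = 2.91004 × (1/2) = 1.45502 mol; remaining = 3.36035 − 1.45502 = 1.90534 mol; mass = 1.90534 mol × 65.38 g/mol = 124.6 g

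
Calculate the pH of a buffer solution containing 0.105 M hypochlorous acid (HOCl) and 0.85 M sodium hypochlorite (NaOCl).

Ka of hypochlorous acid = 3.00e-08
pH = 8.43

pKa = -log(3.00e-08) = 7.52. pH = pKa + log([A⁻]/[HA]) = 7.52 + log(0.85/0.105)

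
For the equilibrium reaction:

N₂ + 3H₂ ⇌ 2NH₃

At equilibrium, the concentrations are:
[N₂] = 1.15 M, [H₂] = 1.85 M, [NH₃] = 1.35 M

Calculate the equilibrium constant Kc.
K_c = 0.2503

Kc = ([NH₃]^2) / ([N₂] × [H₂]^3)
   = ((1.35)^2) / ((1.15)·(1.85)^3)
   = 1.8225 / 7.2814 = 0.2503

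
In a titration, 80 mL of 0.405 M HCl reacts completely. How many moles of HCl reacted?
Moles = Molarity × Volume (L)
Moles = 0.405 M × 0.08 L = 0.0324 mol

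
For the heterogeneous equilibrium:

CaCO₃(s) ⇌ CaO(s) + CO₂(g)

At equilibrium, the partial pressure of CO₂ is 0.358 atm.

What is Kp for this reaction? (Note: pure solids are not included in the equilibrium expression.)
K_p = 0.358

Solids (CaCO₃, CaO) have activity 1 and are excluded.
Kp = P(CO₂) = 0.358.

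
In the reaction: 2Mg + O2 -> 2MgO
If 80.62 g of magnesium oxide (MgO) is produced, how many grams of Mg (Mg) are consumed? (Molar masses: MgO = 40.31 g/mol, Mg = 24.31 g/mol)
Moles of MgO = 80.62 g ÷ 40.31 g/mol = 2 mol
Mole ratio: 2 mol Mg / 2 mol MgO
Moles of Mg = 2 × (2/2) = 2 mol
Mass of Mg = 2 mol × 24.31 g/mol = 48.62 g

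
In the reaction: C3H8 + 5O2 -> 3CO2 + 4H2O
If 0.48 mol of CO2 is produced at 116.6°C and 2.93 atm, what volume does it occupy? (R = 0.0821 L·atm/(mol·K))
T = 116.6°C + 273.15 = 389.75 K
V = nRT/P = (0.48 × 0.0821 × 389.75) / 2.93
V = 5.24 L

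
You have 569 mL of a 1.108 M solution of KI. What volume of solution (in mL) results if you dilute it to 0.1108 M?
Using M₁V₁ = M₂V₂:
1.108 × 569 = 0.1108 × V₂
V₂ = (1.108 × 569) / 0.1108 = 5690 mL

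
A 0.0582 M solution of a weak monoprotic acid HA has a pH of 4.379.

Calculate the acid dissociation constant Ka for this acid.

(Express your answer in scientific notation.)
K_a = 3.00e-08

[H⁺] = 10^(−pH) = 10^(−4.379) = 4.178e-05 M. For HA ⇌ H⁺ + A⁻, Ka = x²/(C − x) = (4.178e-05)²/(0.0582 − 4.178e-05) = 3.00e-08.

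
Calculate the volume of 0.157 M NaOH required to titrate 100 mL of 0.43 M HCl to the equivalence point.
V_{base} = 273.9 mL

At equivalence: moles acid = moles base.
moles HCl = 0.43 M × 0.1 L = 0.043 mol
V_NaOH = 0.043 mol ÷ 0.157 M = 0.2739 L = 273.9 mL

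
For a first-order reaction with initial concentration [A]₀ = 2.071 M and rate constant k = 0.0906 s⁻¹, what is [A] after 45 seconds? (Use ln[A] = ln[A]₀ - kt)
0.0351 M

ln[A] = ln[A]₀ - k·t = ln(2.071) - (0.0906)·(45) = 0.7280 - 4.0770 = -3.3490
[A] = e^(-3.3490) = 0.0351 M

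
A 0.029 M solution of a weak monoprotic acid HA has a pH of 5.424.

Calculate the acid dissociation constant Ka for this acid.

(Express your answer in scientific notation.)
K_a = 4.89e-10

[H⁺] = 10^(−pH) = 10^(−5.424) = 3.767e-06 M. For HA ⇌ H⁺ + A⁻, Ka = x²/(C − x) = (3.767e-06)²/(0.029 − 3.767e-06) = 4.89e-10.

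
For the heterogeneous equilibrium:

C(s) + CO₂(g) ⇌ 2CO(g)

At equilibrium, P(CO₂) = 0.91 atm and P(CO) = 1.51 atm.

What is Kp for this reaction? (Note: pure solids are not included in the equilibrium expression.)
K_p = 2.506

Solid C is excluded.
Kp = P(CO)²/P(CO₂) = (1.51)²/0.91 = 2.28/0.91 = 2.506.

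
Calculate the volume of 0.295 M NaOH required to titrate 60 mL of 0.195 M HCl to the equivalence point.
V_{base} = 39.7 mL

At equivalence: moles acid = moles base.
moles HCl = 0.195 M × 0.06 L = 0.0117 mol
V_NaOH = 0.0117 mol ÷ 0.295 M = 0.03966 L = 39.7 mL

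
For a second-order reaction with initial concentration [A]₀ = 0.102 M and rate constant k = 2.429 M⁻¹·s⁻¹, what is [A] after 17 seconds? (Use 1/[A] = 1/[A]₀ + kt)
0.0196 M

1/[A] = 1/[A]₀ + k·t = 1/0.102 + (2.429)·(17) = 9.8039 + 41.2930 = 51.0969
[A] = 1/51.0969 = 0.0196 M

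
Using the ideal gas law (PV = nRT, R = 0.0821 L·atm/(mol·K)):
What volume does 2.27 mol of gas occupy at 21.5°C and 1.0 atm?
T = 21.5°C + 273.15 = 294.65 K
V = nRT/P = (2.27 × 0.0821 × 294.65) / 1.0
V = 54.91 L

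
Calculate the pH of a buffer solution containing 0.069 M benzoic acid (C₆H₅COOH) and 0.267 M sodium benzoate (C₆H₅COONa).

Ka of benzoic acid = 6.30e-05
pH = 4.79

pKa = -log(6.30e-05) = 4.20. pH = pKa + log([A⁻]/[HA]) = 4.20 + log(0.267/0.069)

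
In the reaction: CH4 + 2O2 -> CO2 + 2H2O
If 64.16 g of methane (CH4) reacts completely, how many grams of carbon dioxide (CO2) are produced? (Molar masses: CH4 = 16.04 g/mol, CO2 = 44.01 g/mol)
Moles of CH4 = 64.16 g ÷ 16.04 g/mol = 4 mol
Mole ratio: 1 mol CO2 / 1 mol CH4
Moles of CO2 = 4 × (1/1) = 4 mol
Mass of CO2 = 4 mol × 44.01 g/mol = 176 g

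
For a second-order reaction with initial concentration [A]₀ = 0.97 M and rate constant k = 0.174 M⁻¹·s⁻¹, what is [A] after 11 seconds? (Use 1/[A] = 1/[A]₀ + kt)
0.3396 M

1/[A] = 1/[A]₀ + k·t = 1/0.97 + (0.174)·(11) = 1.0309 + 1.9140 = 2.9449
[A] = 1/2.9449 = 0.3396 M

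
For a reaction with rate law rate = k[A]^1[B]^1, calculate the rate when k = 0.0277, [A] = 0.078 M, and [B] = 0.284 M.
0.0006136 M/s

rate = k·[A]^1·[B]^1 = 0.0277·(0.078)^1·(0.284)^1 = 0.0277·0.078·0.284 = 0.0006136 M/s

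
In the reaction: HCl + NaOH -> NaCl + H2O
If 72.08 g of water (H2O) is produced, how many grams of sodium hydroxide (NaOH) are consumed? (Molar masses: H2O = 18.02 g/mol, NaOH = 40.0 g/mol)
Moles of H2O = 72.08 g ÷ 18.02 g/mol = 4 mol
Mole ratio: 1 mol NaOH / 1 mol H2O
Moles of NaOH = 4 × (1/1) = 4 mol
Mass of NaOH = 4 mol × 40.0 g/mol = 160 g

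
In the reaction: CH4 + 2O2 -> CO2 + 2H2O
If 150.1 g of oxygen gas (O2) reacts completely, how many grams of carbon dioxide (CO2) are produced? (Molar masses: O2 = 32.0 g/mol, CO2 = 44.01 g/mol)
Moles of O2 = 150.1 g ÷ 32.0 g/mol = 4.69062 mol
Mole ratio: 1 mol CO2 / 2 mol O2
Moles of CO2 = 4.69062 × (1/2) = 2.34531 mol
Mass of CO2 = 2.34531 mol × 44.01 g/mol = 103.2 g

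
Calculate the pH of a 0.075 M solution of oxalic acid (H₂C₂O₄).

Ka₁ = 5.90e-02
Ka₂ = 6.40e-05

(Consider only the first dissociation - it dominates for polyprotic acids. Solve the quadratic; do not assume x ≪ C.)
pH = 1.36

x² + Ka₁·x − Ka₁·C = 0 with Ka₁ = 5.90e-02, C = 0.075.
x = (−Ka₁ + √(Ka₁² + 4·Ka₁·C))/2 = 4.3268e-02 M, so pH = 1.36.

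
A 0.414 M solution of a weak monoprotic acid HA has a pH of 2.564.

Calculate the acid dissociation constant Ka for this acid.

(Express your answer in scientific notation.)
K_a = 1.81e-05

[H⁺] = 10^(−pH) = 10^(−2.564) = 2.729e-03 M. For HA ⇌ H⁺ + A⁻, Ka = x²/(C − x) = (2.729e-03)²/(0.414 − 2.729e-03) = 1.81e-05.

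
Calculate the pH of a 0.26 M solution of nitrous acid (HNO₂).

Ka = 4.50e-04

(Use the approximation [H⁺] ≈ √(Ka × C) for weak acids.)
pH = 1.97

[H⁺] = √(Ka × C) = √(4.50e-04 × 0.26) = 1.0817e-02. pH = -log(1.0817e-02)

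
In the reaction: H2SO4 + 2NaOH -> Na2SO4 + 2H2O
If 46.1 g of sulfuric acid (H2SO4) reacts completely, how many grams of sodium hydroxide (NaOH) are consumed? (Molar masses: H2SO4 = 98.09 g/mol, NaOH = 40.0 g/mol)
Moles of H2SO4 = 46.1 g ÷ 98.09 g/mol = 0.469977 mol
Mole ratio: 2 mol NaOH / 1 mol H2SO4
Moles of NaOH = 0.469977 × (2/1) = 0.939953 mol
Mass of NaOH = 0.939953 mol × 40.0 g/mol = 37.6 g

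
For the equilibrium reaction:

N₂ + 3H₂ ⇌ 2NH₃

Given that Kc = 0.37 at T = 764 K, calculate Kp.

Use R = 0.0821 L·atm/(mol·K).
K_p = 9.40e-05

Δn = (moles gaseous products) − (moles gaseous reactants) = -2
T = 764 K; RT = 0.0821 × 764 = 62.7244
Kp = Kc·(RT)^Δn = 0.37 × (62.7244)^-2 = 0.37 × 0.000254172 = 9.40e-05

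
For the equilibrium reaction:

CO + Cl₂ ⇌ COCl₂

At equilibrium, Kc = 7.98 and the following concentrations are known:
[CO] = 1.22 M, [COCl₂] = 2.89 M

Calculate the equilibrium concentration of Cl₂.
[Cl₂] = 0.2968 M

Kc = ([COCl₂]) / ([CO] × [Cl₂]) = 7.98
[Cl₂]^1 = (product terms)/(Kc · other reactant terms) = 2.89 / (7.98 · 1.22) = 0.29685
[Cl₂] = 0.2968 M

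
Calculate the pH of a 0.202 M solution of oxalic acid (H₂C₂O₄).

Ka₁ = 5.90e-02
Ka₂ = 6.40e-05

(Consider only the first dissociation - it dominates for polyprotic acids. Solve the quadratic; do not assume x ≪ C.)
pH = 1.08

x² + Ka₁·x − Ka₁·C = 0 with Ka₁ = 5.90e-02, C = 0.202.
x = (−Ka₁ + √(Ka₁² + 4·Ka₁·C))/2 = 8.3585e-02 M, so pH = 1.08.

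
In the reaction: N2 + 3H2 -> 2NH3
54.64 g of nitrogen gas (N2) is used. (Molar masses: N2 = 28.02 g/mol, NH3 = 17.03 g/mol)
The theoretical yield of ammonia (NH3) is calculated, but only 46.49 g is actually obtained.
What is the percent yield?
Moles of N2 = 54.64 g ÷ 28.02 g/mol = 1.95004 mol
Mole ratio: 2 mol NH3 / 1 mol N2
Moles of NH3 = 1.95004 × (2/1) = 3.90007 mol
Theoretical yield = 3.90007 mol × 17.03 g/mol = 66.418 g
Actual yield = 46.49 g
Percent yield = (46.49 / 66.418) × 100% = 70.0%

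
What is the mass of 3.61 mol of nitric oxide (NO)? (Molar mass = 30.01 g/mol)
Mass = 3.61 mol × 30.01 g/mol = 108.3 g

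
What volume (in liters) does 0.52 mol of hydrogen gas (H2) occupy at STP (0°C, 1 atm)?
At STP, 1 mol of gas occupies 22.4 L
Volume = 0.52 mol × 22.4 L/mol = 11.65 L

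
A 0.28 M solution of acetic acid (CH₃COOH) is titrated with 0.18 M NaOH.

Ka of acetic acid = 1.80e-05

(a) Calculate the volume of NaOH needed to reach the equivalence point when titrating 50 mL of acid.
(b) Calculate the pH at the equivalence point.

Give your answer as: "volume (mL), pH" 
V = 77.8 mL, pH = 8.89

(a) At equivalence: moles acid = moles base.
moles acid = 0.28 × 0.05 = 0.014 mol; V_NaOH = 0.014/0.18 = 0.07778 L = 77.8 mL.
(b) At equivalence, all acid → conjugate base A⁻ at [A⁻] = 0.014/0.1278 = 0.1096 M.
Kb = Kw/Ka = 1.0e-14/1.80e-05 = 5.556e-10; [OH⁻] = √(Kb·[A⁻]) = 7.802e-06; pOH = 5.11; pH = 14 − pOH = 8.89.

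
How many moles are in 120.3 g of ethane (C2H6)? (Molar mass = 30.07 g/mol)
Moles = 120.3 g ÷ 30.07 g/mol = 4.001 mol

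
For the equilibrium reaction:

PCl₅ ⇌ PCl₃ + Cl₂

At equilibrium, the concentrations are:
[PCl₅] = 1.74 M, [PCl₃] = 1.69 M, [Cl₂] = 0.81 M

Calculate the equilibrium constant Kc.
K_c = 0.7867

Kc = ([PCl₃] × [Cl₂]) / ([PCl₅])
   = ((1.69)·(0.81)) / ((1.74))
   = 1.3689 / 1.74 = 0.7867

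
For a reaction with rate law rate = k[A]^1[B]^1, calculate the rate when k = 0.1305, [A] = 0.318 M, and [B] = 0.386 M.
0.01602 M/s

rate = k·[A]^1·[B]^1 = 0.1305·(0.318)^1·(0.386)^1 = 0.1305·0.318·0.386 = 0.01602 M/s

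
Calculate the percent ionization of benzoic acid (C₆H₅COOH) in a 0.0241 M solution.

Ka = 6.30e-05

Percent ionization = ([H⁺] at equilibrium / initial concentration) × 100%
Percent ionization = 4.98%

Let x = [H⁺]. Ka = x²/(C - x) ⇒ x² + (6.30e-05)x - (6.30e-05)(0.0241) = 0. x = 1.2011e-03. Percent = (1.2011e-03/0.0241) × 100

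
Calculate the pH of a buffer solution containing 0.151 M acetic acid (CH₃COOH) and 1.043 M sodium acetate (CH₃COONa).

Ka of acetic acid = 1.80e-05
pH = 5.58

pKa = -log(1.80e-05) = 4.74. pH = pKa + log([A⁻]/[HA]) = 4.74 + log(1.043/0.151)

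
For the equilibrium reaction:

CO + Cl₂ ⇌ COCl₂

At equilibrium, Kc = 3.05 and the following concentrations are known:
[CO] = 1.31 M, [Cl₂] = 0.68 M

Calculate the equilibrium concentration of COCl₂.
[COCl₂] = 2.7169 M

Kc = ([COCl₂]) / ([CO] × [Cl₂]) = 3.05
[COCl₂]^1 = Kc · (reactant terms)/(other product terms) = 3.05 · 0.8908 / 1 = 2.7169
[COCl₂] = 2.7169 M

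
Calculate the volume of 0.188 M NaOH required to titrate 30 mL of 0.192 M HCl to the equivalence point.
V_{base} = 30.6 mL

At equivalence: moles acid = moles base.
moles HCl = 0.192 M × 0.03 L = 0.00576 mol
V_NaOH = 0.00576 mol ÷ 0.188 M = 0.03064 L = 30.6 mL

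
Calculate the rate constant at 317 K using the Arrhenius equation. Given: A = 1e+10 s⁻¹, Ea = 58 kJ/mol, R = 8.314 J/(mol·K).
2.77e+00 s⁻¹

k = A·exp(-Ea/(R·T)) = 1e+10·exp(-58000/(8.314·317)) = 1e+10·exp(-22.0069) = 1e+10·2.7703e-10 = 2.77e+00 s⁻¹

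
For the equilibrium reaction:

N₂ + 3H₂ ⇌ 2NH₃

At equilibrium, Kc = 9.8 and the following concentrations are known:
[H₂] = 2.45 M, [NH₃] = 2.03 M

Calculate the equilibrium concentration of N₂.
[N₂] = 0.0286 M

Kc = ([NH₃]^2) / ([N₂] × [H₂]^3) = 9.8
[N₂]^1 = (product terms)/(Kc · other reactant terms) = 4.1209 / (9.8 · 14.706) = 0.028594
[N₂] = 0.0286 M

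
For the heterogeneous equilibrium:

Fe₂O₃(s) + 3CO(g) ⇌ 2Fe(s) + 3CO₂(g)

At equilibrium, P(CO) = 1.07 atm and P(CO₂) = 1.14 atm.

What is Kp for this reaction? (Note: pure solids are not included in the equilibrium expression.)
K_p = 1.209

Solids (Fe₂O₃, Fe) are excluded.
Kp = P(CO₂)³/P(CO)³ = (1.14)³/(1.07)³ = 1.482/1.225 = 1.209.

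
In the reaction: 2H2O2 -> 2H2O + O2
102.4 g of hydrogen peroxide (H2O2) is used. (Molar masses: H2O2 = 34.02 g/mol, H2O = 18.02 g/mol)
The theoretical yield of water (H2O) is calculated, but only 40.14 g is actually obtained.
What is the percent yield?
Moles of H2O2 = 102.4 g ÷ 34.02 g/mol = 3.00999 mol
Mole ratio: 2 mol H2O / 2 mol H2O2
Moles of H2O = 3.00999 × (2/2) = 3.00999 mol
Theoretical yield = 3.00999 mol × 18.02 g/mol = 54.24 g
Actual yield = 40.14 g
Percent yield = (40.14 / 54.24) × 100% = 74.0%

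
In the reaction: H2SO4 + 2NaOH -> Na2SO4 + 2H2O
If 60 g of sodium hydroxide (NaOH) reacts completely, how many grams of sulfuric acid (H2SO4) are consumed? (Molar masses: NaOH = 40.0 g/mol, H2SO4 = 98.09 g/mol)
Moles of NaOH = 60 g ÷ 40.0 g/mol = 1.5 mol
Mole ratio: 1 mol H2SO4 / 2 mol NaOH
Moles of H2SO4 = 1.5 × (1/2) = 0.75 mol
Mass of H2SO4 = 0.75 mol × 98.09 g/mol = 73.57 g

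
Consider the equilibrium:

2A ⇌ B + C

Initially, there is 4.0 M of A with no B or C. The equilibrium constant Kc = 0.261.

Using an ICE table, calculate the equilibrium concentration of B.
[B] = 1.011 M

ICE: [A] = 4.0 − 2x, [B] = [C] = x.
Kc = x²/(4.0 − 2x)² = 0.261 ⇒ √Kc = x/(4.0 − 2x).
x = √0.261·4.0/(1 + 2√0.261) = 0.51088·4.0/2.0218 = 1.0108.
[B] = x = 1.011 M.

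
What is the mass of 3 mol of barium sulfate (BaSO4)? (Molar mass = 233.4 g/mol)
Mass = 3 mol × 233.4 g/mol = 700.2 g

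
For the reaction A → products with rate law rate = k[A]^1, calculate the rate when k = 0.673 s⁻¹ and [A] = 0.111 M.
0.0747 M/s

rate = k·[A]^1 = 0.673·(0.111)^1 = 0.673·0.111 = 0.0747 M/s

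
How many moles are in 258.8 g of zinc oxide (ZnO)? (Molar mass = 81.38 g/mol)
Moles = 258.8 g ÷ 81.38 g/mol = 3.18 mol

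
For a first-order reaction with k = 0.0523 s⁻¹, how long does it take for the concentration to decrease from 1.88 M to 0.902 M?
14.04 s

From ln[A] = ln[A]₀ - k·t: t = ln([A]₀/[A])/k = ln(1.88/0.902)/0.0523 = ln(2.0843)/0.0523 = 0.7344/0.0523 = 14.04 s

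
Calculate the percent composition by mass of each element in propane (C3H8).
C: 81.72%, H: 18.29%

Molar mass of C3H8 = 44.09 g/mol
% C = (3 × 12.01) / 44.09 × 100% = 36.03 / 44.09 × 100% = 81.72%
% H = (8 × 1.008) / 44.09 × 100% = 8.064 / 44.09 × 100% = 18.29%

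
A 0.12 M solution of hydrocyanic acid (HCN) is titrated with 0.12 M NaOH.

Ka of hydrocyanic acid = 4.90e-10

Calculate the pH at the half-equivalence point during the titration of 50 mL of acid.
pH = pKa = 9.31

At the half-equivalence point, [HA] = [A⁻], so by Henderson–Hasselbalch pH = pKa + log(1) = pKa.
pKa = −log(4.90e-10) = 9.31.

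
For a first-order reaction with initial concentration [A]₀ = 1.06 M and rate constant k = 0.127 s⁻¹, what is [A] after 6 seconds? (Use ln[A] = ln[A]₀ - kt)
0.4947 M

ln[A] = ln[A]₀ - k·t = ln(1.06) - (0.127)·(6) = 0.0583 - 0.7620 = -0.7037
[A] = e^(-0.7037) = 0.4947 M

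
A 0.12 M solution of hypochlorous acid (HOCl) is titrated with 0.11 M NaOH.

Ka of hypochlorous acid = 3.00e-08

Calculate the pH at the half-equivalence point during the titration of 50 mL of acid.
pH = pKa = 7.52

At the half-equivalence point, [HA] = [A⁻], so by Henderson–Hasselbalch pH = pKa + log(1) = pKa.
pKa = −log(3.00e-08) = 7.52.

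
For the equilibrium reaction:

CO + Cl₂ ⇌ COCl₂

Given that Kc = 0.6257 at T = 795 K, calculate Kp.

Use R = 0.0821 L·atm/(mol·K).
K_p = 0.0096

Δn = (moles gaseous products) − (moles gaseous reactants) = -1
T = 795 K; RT = 0.0821 × 795 = 65.2695
Kp = Kc·(RT)^Δn = 0.6257 × (65.2695)^-1 = 0.6257 × 0.0153211 = 0.0096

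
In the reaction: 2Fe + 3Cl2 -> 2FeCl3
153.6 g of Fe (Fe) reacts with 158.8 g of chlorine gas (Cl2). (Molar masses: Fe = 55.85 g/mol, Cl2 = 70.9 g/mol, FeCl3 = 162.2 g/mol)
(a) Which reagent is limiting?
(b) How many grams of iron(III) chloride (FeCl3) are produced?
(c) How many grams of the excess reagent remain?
(a) Cl2, (b) 242.2 g, (c) 70.21 g

Moles of Fe = 153.6 g ÷ 55.85 g/mol = 2.75022 mol
Moles of Cl2 = 158.8 g ÷ 70.9 g/mol = 2.23977 mol
Moles ÷ coefficient: Fe: 2.75022/2 = 1.375, Cl2: 2.23977/3 = 0.7466
(a) Cl2 has the smaller value, so Cl2 is the limiting reagent.
(b) Moles of FeCl3 = 2.23977 mol Cl2 × (2/3) = 1.49318 mol; mass = 1.49318 mol × 162.2 g/mol = 242.2 g
(c) Fe consumed = 2.23977 × (2/3) = 1.49318 mol; remaining = 2.75022 − 1.49318 = 1.25704 mol; mass = 1.25704 mol × 55.85 g/mol = 70.21 g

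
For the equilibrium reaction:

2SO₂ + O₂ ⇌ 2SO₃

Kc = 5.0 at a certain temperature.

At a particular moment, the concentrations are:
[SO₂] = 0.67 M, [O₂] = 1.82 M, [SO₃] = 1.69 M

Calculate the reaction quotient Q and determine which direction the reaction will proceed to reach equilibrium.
Q = 3.496, Q < K, reaction proceeds forward (toward products)

Q = ([SO₃]^2) / ([SO₂]^2 × [O₂])
  = ((1.69)^2) / ((0.67)^2·(1.82)) = 2.8561/0.817 = 3.496
Since Q = 3.496 < Kc = 5.0, the reaction proceeds forward (toward products) to reach equilibrium.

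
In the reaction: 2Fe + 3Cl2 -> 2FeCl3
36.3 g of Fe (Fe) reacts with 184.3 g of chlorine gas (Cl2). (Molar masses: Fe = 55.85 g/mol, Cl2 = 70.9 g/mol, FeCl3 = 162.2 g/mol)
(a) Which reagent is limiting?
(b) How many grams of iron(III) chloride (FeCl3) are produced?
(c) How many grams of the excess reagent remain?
(a) Fe, (b) 105.4 g, (c) 115.2 g

Moles of Fe = 36.3 g ÷ 55.85 g/mol = 0.649955 mol
Moles of Cl2 = 184.3 g ÷ 70.9 g/mol = 2.59944 mol
Moles ÷ coefficient: Fe: 0.649955/2 = 0.325, Cl2: 2.59944/3 = 0.8665
(a) Fe has the smaller value, so Fe is the limiting reagent.
(b) Moles of FeCl3 = 0.649955 mol Fe × (2/2) = 0.649955 mol; mass = 0.649955 mol × 162.2 g/mol = 105.4 g
(c) Cl2 consumed = 0.649955 × (3/2) = 0.974933 mol; remaining = 2.59944 − 0.974933 = 1.6245 mol; mass = 1.6245 mol × 70.9 g/mol = 115.2 g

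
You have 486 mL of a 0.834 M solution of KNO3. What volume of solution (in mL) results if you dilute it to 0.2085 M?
Using M₁V₁ = M₂V₂:
0.834 × 486 = 0.2085 × V₂
V₂ = (0.834 × 486) / 0.2085 = 1944 mL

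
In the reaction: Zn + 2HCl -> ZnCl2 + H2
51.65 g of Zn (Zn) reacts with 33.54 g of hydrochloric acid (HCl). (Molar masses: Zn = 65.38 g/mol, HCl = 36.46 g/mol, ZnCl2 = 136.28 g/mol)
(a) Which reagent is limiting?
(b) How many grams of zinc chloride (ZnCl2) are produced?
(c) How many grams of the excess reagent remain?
(a) HCl, (b) 62.68 g, (c) 21.58 g

Moles of Zn = 51.65 g ÷ 65.38 g/mol = 0.789997 mol
Moles of HCl = 33.54 g ÷ 36.46 g/mol = 0.919912 mol
Moles ÷ coefficient: Zn: 0.789997/1 = 0.79, HCl: 0.919912/2 = 0.46
(a) HCl has the smaller value, so HCl is the limiting reagent.
(b) Moles of ZnCl2 = 0.919912 mol HCl × (1/2) = 0.459956 mol; mass = 0.459956 mol × 136.28 g/mol = 62.68 g
(c) Zn consumed = 0.919912 × (1/2) = 0.459956 mol; remaining = 0.789997 − 0.459956 = 0.330041 mol; mass = 0.330041 mol × 65.38 g/mol = 21.58 g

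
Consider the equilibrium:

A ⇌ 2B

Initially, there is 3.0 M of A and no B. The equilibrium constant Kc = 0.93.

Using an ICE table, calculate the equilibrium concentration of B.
[B] = 1.454 M

ICE: [A] = 3.0 − x, [B] = 2x.
Kc = (2x)²/(3.0 − x) = 0.93 ⇒ 4x² + 0.93x − 2.79 = 0.
x = (−0.93 + √(0.93² + 4·4·2.79))/(2·4) = (−0.93 + √45.505)/8 = 0.72697.
[B] = 2x = 1.454 M.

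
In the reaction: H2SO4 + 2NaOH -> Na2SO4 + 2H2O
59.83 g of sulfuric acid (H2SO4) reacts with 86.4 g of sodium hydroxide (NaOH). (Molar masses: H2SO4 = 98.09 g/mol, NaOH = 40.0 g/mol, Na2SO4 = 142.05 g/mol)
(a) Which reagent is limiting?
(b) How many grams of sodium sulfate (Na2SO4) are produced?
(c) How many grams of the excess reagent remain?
(a) H2SO4, (b) 86.64 g, (c) 37.6 g

Moles of H2SO4 = 59.83 g ÷ 98.09 g/mol = 0.60995 mol
Moles of NaOH = 86.4 g ÷ 40.0 g/mol = 2.16 mol
Moles ÷ coefficient: H2SO4: 0.60995/1 = 0.61, NaOH: 2.16/2 = 1.08
(a) H2SO4 has the smaller value, so H2SO4 is the limiting reagent.
(b) Moles of Na2SO4 = 0.60995 mol H2SO4 × (1/1) = 0.60995 mol; mass = 0.60995 mol × 142.05 g/mol = 86.64 g
(c) NaOH consumed = 0.60995 × (2/1) = 1.2199 mol; remaining = 2.16 − 1.2199 = 0.9401 mol; mass = 0.9401 mol × 40.0 g/mol = 37.6 g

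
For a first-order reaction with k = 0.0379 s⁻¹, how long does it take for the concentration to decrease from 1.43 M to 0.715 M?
18.29 s

From ln[A] = ln[A]₀ - k·t: t = ln([A]₀/[A])/k = ln(1.43/0.715)/0.0379 = ln(2.0000)/0.0379 = 0.6931/0.0379 = 18.29 s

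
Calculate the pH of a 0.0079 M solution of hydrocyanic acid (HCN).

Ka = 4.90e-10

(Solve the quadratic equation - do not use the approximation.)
pH = 5.71

x² + Ka×x - Ka×C = 0. Using quadratic formula: [H⁺] = 1.9672e-06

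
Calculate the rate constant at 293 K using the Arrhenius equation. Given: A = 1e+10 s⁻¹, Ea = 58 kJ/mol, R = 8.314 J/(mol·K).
4.57e-01 s⁻¹

k = A·exp(-Ea/(R·T)) = 1e+10·exp(-58000/(8.314·293)) = 1e+10·exp(-23.8095) = 1e+10·4.5673e-11 = 4.57e-01 s⁻¹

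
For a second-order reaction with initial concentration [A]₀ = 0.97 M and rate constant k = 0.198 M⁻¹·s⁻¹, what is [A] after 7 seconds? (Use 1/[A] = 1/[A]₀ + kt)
0.4137 M

1/[A] = 1/[A]₀ + k·t = 1/0.97 + (0.198)·(7) = 1.0309 + 1.3860 = 2.4169
[A] = 1/2.4169 = 0.4137 M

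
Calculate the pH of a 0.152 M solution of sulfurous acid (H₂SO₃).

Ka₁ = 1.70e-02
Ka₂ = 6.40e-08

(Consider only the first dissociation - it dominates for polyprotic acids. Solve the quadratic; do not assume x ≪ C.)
pH = 1.37

x² + Ka₁·x − Ka₁·C = 0 with Ka₁ = 1.70e-02, C = 0.152.
x = (−Ka₁ + √(Ka₁² + 4·Ka₁·C))/2 = 4.3039e-02 M, so pH = 1.37.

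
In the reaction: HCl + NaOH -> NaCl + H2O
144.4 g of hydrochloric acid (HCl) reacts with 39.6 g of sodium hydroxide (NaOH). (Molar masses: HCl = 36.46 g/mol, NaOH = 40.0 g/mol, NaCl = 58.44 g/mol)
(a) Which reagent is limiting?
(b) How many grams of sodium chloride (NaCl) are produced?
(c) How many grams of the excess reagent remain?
(a) NaOH, (b) 57.86 g, (c) 108.3 g

Moles of HCl = 144.4 g ÷ 36.46 g/mol = 3.9605 mol
Moles of NaOH = 39.6 g ÷ 40.0 g/mol = 0.99 mol
Moles ÷ coefficient: HCl: 3.9605/1 = 3.961, NaOH: 0.99/1 = 0.99
(a) NaOH has the smaller value, so NaOH is the limiting reagent.
(b) Moles of NaCl = 0.99 mol NaOH × (1/1) = 0.99 mol; mass = 0.99 mol × 58.44 g/mol = 57.86 g
(c) HCl consumed = 0.99 × (1/1) = 0.99 mol; remaining = 3.9605 − 0.99 = 2.9705 mol; mass = 2.9705 mol × 36.46 g/mol = 108.3 g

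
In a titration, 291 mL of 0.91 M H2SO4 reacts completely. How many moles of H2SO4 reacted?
Moles = Molarity × Volume (L)
Moles = 0.91 M × 0.291 L = 0.2648 mol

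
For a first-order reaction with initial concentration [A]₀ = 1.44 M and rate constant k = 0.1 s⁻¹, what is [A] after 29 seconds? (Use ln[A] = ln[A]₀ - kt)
0.0792 M

ln[A] = ln[A]₀ - k·t = ln(1.44) - (0.1)·(29) = 0.3646 - 2.9000 = -2.5354
[A] = e^(-2.5354) = 0.0792 M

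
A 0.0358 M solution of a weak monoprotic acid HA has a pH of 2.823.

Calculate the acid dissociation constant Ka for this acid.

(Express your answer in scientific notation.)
K_a = 6.59e-05

[H⁺] = 10^(−pH) = 10^(−2.823) = 1.503e-03 M. For HA ⇌ H⁺ + A⁻, Ka = x²/(C − x) = (1.503e-03)²/(0.0358 − 1.503e-03) = 6.59e-05.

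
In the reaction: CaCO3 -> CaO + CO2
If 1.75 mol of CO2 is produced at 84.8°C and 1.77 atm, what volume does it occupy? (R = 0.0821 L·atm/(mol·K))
T = 84.8°C + 273.15 = 357.95 K
V = nRT/P = (1.75 × 0.0821 × 357.95) / 1.77
V = 29.06 L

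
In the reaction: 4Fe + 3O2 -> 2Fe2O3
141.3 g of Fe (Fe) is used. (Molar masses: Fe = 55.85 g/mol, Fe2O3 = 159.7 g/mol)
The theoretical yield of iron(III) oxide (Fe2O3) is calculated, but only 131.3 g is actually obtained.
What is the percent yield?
Moles of Fe = 141.3 g ÷ 55.85 g/mol = 2.52999 mol
Mole ratio: 2 mol Fe2O3 / 4 mol Fe
Moles of Fe2O3 = 2.52999 × (2/4) = 1.265 mol
Theoretical yield = 1.265 mol × 159.7 g/mol = 202.02 g
Actual yield = 131.3 g
Percent yield = (131.3 / 202.02) × 100% = 65.0%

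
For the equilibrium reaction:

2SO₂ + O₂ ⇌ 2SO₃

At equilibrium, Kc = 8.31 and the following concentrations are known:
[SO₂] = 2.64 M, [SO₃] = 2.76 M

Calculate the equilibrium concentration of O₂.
[O₂] = 0.1315 M

Kc = ([SO₃]^2) / ([SO₂]^2 × [O₂]) = 8.31
[O₂]^1 = (product terms)/(Kc · other reactant terms) = 7.6176 / (8.31 · 6.9696) = 0.13153
[O₂] = 0.1315 M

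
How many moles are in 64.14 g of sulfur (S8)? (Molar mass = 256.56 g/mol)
Moles = 64.14 g ÷ 256.56 g/mol = 0.25 mol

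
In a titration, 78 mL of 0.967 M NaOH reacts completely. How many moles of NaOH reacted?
Moles = Molarity × Volume (L)
Moles = 0.967 M × 0.078 L = 0.07543 mol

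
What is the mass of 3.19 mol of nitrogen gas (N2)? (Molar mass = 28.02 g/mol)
Mass = 3.19 mol × 28.02 g/mol = 89.38 g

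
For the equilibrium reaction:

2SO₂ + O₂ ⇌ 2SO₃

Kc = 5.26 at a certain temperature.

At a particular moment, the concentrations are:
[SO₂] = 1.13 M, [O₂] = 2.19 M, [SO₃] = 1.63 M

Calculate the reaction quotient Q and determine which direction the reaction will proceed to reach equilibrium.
Q = 0.950, Q < K, reaction proceeds forward (toward products)

Q = ([SO₃]^2) / ([SO₂]^2 × [O₂])
  = ((1.63)^2) / ((1.13)^2·(2.19)) = 2.6569/2.7964 = 0.9501
Since Q = 0.9501 < Kc = 5.26, the reaction proceeds forward (toward products) to reach equilibrium.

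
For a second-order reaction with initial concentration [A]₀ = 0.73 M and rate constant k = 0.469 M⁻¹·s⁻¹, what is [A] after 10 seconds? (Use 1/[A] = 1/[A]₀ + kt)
0.1650 M

1/[A] = 1/[A]₀ + k·t = 1/0.73 + (0.469)·(10) = 1.3699 + 4.6900 = 6.0599
[A] = 1/6.0599 = 0.1650 M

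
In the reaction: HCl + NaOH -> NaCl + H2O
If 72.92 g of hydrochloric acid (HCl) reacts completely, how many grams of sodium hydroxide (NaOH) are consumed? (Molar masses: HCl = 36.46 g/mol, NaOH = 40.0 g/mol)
Moles of HCl = 72.92 g ÷ 36.46 g/mol = 2 mol
Mole ratio: 1 mol NaOH / 1 mol HCl
Moles of NaOH = 2 × (1/1) = 2 mol
Mass of NaOH = 2 mol × 40.0 g/mol = 80 g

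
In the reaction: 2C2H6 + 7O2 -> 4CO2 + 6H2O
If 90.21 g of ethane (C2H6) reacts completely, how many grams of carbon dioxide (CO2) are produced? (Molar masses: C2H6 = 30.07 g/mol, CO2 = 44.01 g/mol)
Moles of C2H6 = 90.21 g ÷ 30.07 g/mol = 3 mol
Mole ratio: 4 mol CO2 / 2 mol C2H6
Moles of CO2 = 3 × (4/2) = 6 mol
Mass of CO2 = 6 mol × 44.01 g/mol = 264.1 g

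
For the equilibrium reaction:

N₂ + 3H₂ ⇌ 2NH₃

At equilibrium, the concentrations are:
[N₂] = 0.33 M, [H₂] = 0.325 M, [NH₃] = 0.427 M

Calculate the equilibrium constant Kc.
K_c = 16.0950

Kc = ([NH₃]^2) / ([N₂] × [H₂]^3)
   = ((0.427)^2) / ((0.33)·(0.325)^3)
   = 0.18233 / 0.011328 = 16.0950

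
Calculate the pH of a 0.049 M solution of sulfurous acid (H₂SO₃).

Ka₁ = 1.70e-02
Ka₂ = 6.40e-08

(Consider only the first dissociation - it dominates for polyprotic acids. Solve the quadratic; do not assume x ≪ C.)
pH = 1.67

x² + Ka₁·x − Ka₁·C = 0 with Ka₁ = 1.70e-02, C = 0.049.
x = (−Ka₁ + √(Ka₁² + 4·Ka₁·C))/2 = 2.1587e-02 M, so pH = 1.67.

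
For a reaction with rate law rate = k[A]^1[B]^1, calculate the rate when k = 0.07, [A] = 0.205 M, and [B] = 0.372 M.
0.005338 M/s

rate = k·[A]^1·[B]^1 = 0.07·(0.205)^1·(0.372)^1 = 0.07·0.205·0.372 = 0.005338 M/s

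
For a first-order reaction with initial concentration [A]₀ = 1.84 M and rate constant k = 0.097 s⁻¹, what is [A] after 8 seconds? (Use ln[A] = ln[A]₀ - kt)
0.8468 M

ln[A] = ln[A]₀ - k·t = ln(1.84) - (0.097)·(8) = 0.6098 - 0.7760 = -0.1662
[A] = e^(-0.1662) = 0.8468 M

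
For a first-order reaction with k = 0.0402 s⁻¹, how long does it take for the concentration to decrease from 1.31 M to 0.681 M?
16.27 s

From ln[A] = ln[A]₀ - k·t: t = ln([A]₀/[A])/k = ln(1.31/0.681)/0.0402 = ln(1.9236)/0.0402 = 0.6542/0.0402 = 16.27 s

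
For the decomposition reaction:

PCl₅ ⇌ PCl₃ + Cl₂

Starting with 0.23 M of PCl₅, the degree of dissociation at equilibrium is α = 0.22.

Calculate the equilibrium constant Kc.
K_c = 0.0143

x = α·[A]₀ = 0.22 × 0.23 = 0.0506 M dissociated.
At eq: [PCl₅] = 0.23 − 0.0506 = 0.1794 M; [PCl₃] = [Cl₂] = x = 0.0506 M.
Kc = [PCl₃][Cl₂]/[PCl₅] = (0.0506)²/0.1794 = 0.01427.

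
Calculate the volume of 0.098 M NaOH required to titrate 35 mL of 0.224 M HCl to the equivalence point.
V_{base} = 80.0 mL

At equivalence: moles acid = moles base.
moles HCl = 0.224 M × 0.035 L = 0.00784 mol
V_NaOH = 0.00784 mol ÷ 0.098 M = 0.08 L = 80.0 mL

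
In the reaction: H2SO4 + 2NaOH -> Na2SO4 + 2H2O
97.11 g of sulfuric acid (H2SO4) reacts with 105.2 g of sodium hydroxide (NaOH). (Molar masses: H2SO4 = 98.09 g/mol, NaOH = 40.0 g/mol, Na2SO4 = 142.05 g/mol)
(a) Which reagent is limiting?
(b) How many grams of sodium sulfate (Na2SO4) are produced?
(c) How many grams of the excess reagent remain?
(a) H2SO4, (b) 140.6 g, (c) 26 g

Moles of H2SO4 = 97.11 g ÷ 98.09 g/mol = 0.990009 mol
Moles of NaOH = 105.2 g ÷ 40.0 g/mol = 2.63 mol
Moles ÷ coefficient: H2SO4: 0.990009/1 = 0.99, NaOH: 2.63/2 = 1.315
(a) H2SO4 has the smaller value, so H2SO4 is the limiting reagent.
(b) Moles of Na2SO4 = 0.990009 mol H2SO4 × (1/1) = 0.990009 mol; mass = 0.990009 mol × 142.05 g/mol = 140.6 g
(c) NaOH consumed = 0.990009 × (2/1) = 1.98002 mol; remaining = 2.63 − 1.98002 = 0.649982 mol; mass = 0.649982 mol × 40.0 g/mol = 26 g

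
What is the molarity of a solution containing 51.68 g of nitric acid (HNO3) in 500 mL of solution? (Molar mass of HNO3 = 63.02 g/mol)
Moles of HNO3 = 51.68 g ÷ 63.02 g/mol = 0.820057 mol
Volume = 500 mL = 0.5 L
Molarity = 0.820057 mol ÷ 0.5 L = 1.64 M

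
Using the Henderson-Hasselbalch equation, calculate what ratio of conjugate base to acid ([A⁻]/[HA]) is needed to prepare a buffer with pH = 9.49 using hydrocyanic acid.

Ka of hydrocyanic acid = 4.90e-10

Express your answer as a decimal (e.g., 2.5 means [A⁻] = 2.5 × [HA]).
[A⁻]/[HA] = 1.514

pKa = −log(4.90e-10) = 9.3098. pH = pKa + log([A⁻]/[HA]). 9.49 = 9.3098 + log(ratio). log(ratio) = 9.49 − 9.3098 = 0.1802. ratio = 10^(0.1802) = 1.514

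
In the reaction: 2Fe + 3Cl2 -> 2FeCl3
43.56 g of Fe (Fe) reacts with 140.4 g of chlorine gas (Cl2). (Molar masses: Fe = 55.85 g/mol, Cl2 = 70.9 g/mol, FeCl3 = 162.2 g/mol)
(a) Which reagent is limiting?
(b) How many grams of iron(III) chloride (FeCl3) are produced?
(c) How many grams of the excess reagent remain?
(a) Fe, (b) 126.5 g, (c) 57.45 g

Moles of Fe = 43.56 g ÷ 55.85 g/mol = 0.779946 mol
Moles of Cl2 = 140.4 g ÷ 70.9 g/mol = 1.98025 mol
Moles ÷ coefficient: Fe: 0.779946/2 = 0.39, Cl2: 1.98025/3 = 0.6601
(a) Fe has the smaller value, so Fe is the limiting reagent.
(b) Moles of FeCl3 = 0.779946 mol Fe × (2/2) = 0.779946 mol; mass = 0.779946 mol × 162.2 g/mol = 126.5 g
(c) Cl2 consumed = 0.779946 × (3/2) = 1.16992 mol; remaining = 1.98025 − 1.16992 = 0.810334 mol; mass = 0.810334 mol × 70.9 g/mol = 57.45 g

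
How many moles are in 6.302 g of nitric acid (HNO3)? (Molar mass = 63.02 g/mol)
Moles = 6.302 g ÷ 63.02 g/mol = 0.1 mol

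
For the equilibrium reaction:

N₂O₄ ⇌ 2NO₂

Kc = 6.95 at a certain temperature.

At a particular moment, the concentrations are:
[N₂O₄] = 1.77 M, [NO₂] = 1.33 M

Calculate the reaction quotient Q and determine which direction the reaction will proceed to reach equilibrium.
Q = 0.999, Q < K, reaction proceeds forward (toward products)

Q = ([NO₂]^2) / ([N₂O₄])
  = ((1.33)^2) / ((1.77)) = 1.7689/1.77 = 0.9994
Since Q = 0.9994 < Kc = 6.95, the reaction proceeds forward (toward products) to reach equilibrium.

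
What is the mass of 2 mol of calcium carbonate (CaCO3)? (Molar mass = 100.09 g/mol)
Mass = 2 mol × 100.09 g/mol = 200.2 g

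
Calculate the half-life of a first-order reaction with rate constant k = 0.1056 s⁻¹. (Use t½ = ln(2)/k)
6.56 s

t½ = ln(2)/k = 0.6931/0.1056 = 6.56 s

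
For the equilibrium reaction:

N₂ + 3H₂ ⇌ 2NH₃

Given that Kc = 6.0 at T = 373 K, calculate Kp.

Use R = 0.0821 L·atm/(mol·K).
K_p = 0.0064

Δn = (moles gaseous products) − (moles gaseous reactants) = -2
T = 373 K; RT = 0.0821 × 373 = 30.6233
Kp = Kc·(RT)^Δn = 6.0 × (30.6233)^-2 = 6.0 × 0.00106634 = 0.0064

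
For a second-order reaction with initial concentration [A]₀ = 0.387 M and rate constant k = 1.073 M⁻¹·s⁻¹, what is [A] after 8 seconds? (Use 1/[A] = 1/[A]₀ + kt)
0.0895 M

1/[A] = 1/[A]₀ + k·t = 1/0.387 + (1.073)·(8) = 2.5840 + 8.5840 = 11.1680
[A] = 1/11.1680 = 0.0895 M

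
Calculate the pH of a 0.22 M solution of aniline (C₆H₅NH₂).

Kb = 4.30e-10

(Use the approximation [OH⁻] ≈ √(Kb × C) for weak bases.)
pH = 8.99

[OH⁻] = √(Kb × C) = √(4.30e-10 × 0.22) = 9.7263e-06. pOH = 5.01, pH = 14 - pOH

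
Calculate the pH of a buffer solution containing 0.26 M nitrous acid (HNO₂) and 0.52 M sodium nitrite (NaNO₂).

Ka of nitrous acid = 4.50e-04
pH = 3.65

pKa = -log(4.50e-04) = 3.35. pH = pKa + log([A⁻]/[HA]) = 3.35 + log(0.52/0.26)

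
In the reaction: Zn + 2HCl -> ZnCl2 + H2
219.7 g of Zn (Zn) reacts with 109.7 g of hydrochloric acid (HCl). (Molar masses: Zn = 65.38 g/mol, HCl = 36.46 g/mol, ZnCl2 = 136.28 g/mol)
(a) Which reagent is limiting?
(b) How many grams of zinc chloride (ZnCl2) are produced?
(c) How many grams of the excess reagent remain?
(a) HCl, (b) 205 g, (c) 121.3 g

Moles of Zn = 219.7 g ÷ 65.38 g/mol = 3.36035 mol
Moles of HCl = 109.7 g ÷ 36.46 g/mol = 3.00878 mol
Moles ÷ coefficient: Zn: 3.36035/1 = 3.36, HCl: 3.00878/2 = 1.504
(a) HCl has the smaller value, so HCl is the limiting reagent.
(b) Moles of ZnCl2 = 3.00878 mol HCl × (1/2) = 1.50439 mol; mass = 1.50439 mol × 136.28 g/mol = 205 g
(c) Zn consumed = 3.00878 × (1/2) = 1.50439 mol; remaining = 3.36035 − 1.50439 = 1.85597 mol; mass = 1.85597 mol × 65.38 g/mol = 121.3 g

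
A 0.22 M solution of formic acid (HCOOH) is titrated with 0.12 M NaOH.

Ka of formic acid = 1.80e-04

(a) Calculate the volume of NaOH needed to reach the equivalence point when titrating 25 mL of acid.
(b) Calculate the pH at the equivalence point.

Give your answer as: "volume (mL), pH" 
V = 45.8 mL, pH = 8.32

(a) At equivalence: moles acid = moles base.
moles acid = 0.22 × 0.025 = 0.0055 mol; V_NaOH = 0.0055/0.12 = 0.04583 L = 45.8 mL.
(b) At equivalence, all acid → conjugate base A⁻ at [A⁻] = 0.0055/0.07083 = 0.07765 M.
Kb = Kw/Ka = 1.0e-14/1.80e-04 = 5.556e-11; [OH⁻] = √(Kb·[A⁻]) = 2.077e-06; pOH = 5.68; pH = 14 − pOH = 8.32.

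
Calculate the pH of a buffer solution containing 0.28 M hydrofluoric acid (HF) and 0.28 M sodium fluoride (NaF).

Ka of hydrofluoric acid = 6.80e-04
pH = 3.17

pKa = -log(6.80e-04) = 3.17. pH = pKa + log([A⁻]/[HA]) = 3.17 + log(0.28/0.28)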